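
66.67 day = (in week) 9.524. Check: 1 day = 86400 s, so 66.67 day = 66.67 * 86400 = 5760288 s. 1 week = 604800 s, so 5760288 s = 5760288 / 604800 = 9.5242857 week ≈ 9.524 week (4 s.f.).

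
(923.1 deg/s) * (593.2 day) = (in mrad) 8.257e+11. Check: 1 deg/s = 0.017453293 rad/s, so 923.1 deg/s = 923.1 * 0.017453293 = 16.111134 rad/s. 1 day = 86400 s, so 593.2 day = 593.2 * 86400 = 51252480 s. Combine: 16.111134 rad/s * 51252480 s = 8.2573559e+08 rad. 1 mrad = 0.001 rad, so 8.2573559e+08 rad = 8.2573559e+08 / 0.001 = 8.2573559e+11 mrad ≈ 8.257e+11 mrad (4 s.f.).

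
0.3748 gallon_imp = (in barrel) 0.01072. Check: 1 gallon_imp = 0.00454609 m^3, so 0.3748 gallon_imp = 0.3748 * 0.00454609 = 0.0017038745 m^3. 1 barrel = 0.15898729 m^3, so 0.0017038745 m^3 = 0.0017038745 / 0.15898729 = 0.010717048 barrel ≈ 0.01072 barrel (4 s.f.).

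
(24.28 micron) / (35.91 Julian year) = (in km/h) 1 micron = 1e-06 m, so 24.28 micron = 24.28 * 1e-06 = 2.428e-05 m. 1 Julian year = 31557600 s, so 35.91 Julian year = 35.91 * 31557600 = 1.1332334e+09 s. Combine: 2.428e-05 m / 1.1332334e+09 s = 2.1425418e-14 m/s. 1 km/h = 0.27777778 m/s, so 2.1425418e-14 m/s = 2.1425418e-14 / 0.27777778 = 7.7131506e-14 km/h ≈ 7.713e-14 km/h (4 s.f.). Final answer: 7.713e-14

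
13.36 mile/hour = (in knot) 11.61. Check: 1 mile/hour = 0.44704 m/s, so 13.36 mile/hour = 13.36 * 0.44704 = 5.9724544 m/s. 1 knot = 0.51444444 m/s, so 5.9724544 m/s = 5.9724544 / 0.51444444 = 11.609523 knot ≈ 11.61 knot (4 s.f.).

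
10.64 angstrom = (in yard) 1.164e-09. Check: 1 angstrom = 1e-10 m, so 10.64 angstrom = 10.64 * 1e-10 = 1.064e-09 m. 1 yard = 0.9144 m, so 1.064e-09 m = 1.064e-09 / 0.9144 = 1.1636045e-09 yard ≈ 1.164e-09 yard (4 s.f.).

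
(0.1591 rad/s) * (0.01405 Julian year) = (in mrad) 0.1591 rad/s is already in rad/s. 1 Julian year = 31557600 s, so 0.01405 Julian year = 0.01405 * 31557600 = 443384.28 s. Combine: 0.1591 rad/s * 443384.28 s = 70542.439 rad. 1 mrad = 0.001 rad, so 70542.439 rad = 70542.439 / 0.001 = 70542439 mrad ≈ 7.054e+07 mrad (4 s.f.). Final answer: 7.054e+07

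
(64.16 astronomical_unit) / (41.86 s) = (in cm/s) 2.293e+13. Check: 1 astronomical_unit = 1.4959787e+11 m, so 64.16 astronomical_unit = 64.16 * 1.4959787e+11 = 9.5981994e+12 m. 41.86 s is already in s. Combine: 9.5981994e+12 m / 41.86 s = 2.2929287e+11 m/s. 1 cm/s = 0.01 m/s, so 2.2929287e+11 m/s = 2.2929287e+11 / 0.01 = 2.2929287e+13 cm/s ≈ 2.293e+13 cm/s (4 s.f.).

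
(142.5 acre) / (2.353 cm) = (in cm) 2.451e+09. Check: 1 acre = 4046.8564 m^2, so 142.5 acre = 142.5 * 4046.8564 = 576677.04 m^2. 1 cm = 0.01 m, so 2.353 cm = 2.353 * 0.01 = 0.02353 m. Combine: 576677.04 m^2 / 0.02353 m = 24508162 m. 1 cm = 0.01 m, so 24508162 m = 24508162 / 0.01 = 2.4508162e+09 cm ≈ 2.451e+09 cm (4 s.f.).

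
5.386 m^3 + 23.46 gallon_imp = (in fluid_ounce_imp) 1.933e+05. Check: 5.386 m^3 is already in m^3. 1 gallon_imp = 0.00454609 m^3, so 23.46 gallon_imp = 23.46 * 0.00454609 = 0.10665127 m^3. Sum: 5.386 + 0.10665127 = 5.4926513 m^3. 1 fluid_ounce_imp = 2.8413063e-05 m^3, so 5.4926513 m^3 = 5.4926513 / 2.8413063e-05 = 193314.3 fluid_ounce_imp ≈ 1.933e+05 fluid_ounce_imp (4 s.f.).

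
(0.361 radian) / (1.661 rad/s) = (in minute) 0.003622. Check: 0.361 radian = 0.361 rad. 1.661 rad/s is already in rad/s. Combine: 0.361 rad / 1.661 rad/s = 0.21733895 s. 1 minute = 60 s, so 0.21733895 s = 0.21733895 / 60 = 0.0036223159 minute ≈ 0.003622 minute (4 s.f.).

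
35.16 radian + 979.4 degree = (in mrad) 5.225e+04. Check: 35.16 radian = 35.16 rad. 1 degree = 0.017453293 rad, so 979.4 degree = 979.4 * 0.017453293 = 17.093755 rad. Sum: 35.16 + 17.093755 = 52.253755 rad. 1 mrad = 0.001 rad, so 52.253755 rad = 52.253755 / 0.001 = 52253.755 mrad ≈ 5.225e+04 mrad (4 s.f.).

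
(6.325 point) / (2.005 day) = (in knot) 2.504e-08. Check: 1 point = 0.00035277778 m, so 6.325 point = 6.325 * 0.00035277778 = 0.0022313194 m. 1 day = 86400 s, so 2.005 day = 2.005 * 86400 = 173232 s. Combine: 0.0022313194 m / 173232 s = 1.2880527e-08 m/s. 1 knot = 0.51444444 m/s, so 1.2880527e-08 m/s = 1.2880527e-08 / 0.51444444 = 2.5037741e-08 knot ≈ 2.504e-08 knot (4 s.f.).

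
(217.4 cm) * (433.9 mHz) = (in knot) 1.834. Check: 1 cm = 0.01 m, so 217.4 cm = 217.4 * 0.01 = 2.174 m. 1 mHz = 0.001 Hz, so 433.9 mHz = 433.9 * 0.001 = 0.4339 Hz. Combine: 2.174 m * 0.4339 Hz = 0.9432986 m/s. 1 knot = 0.51444444 m/s, so 0.9432986 m/s = 0.9432986 / 0.51444444 = 1.8336258 knot ≈ 1.834 knot (4 s.f.).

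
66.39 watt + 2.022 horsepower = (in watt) 1574. Check: 66.39 watt = 66.39 W. 1 horsepower = 745.69987 W, so 2.022 horsepower = 2.022 * 745.69987 = 1507.8051 W. Sum: 66.39 + 1507.8051 = 1574.1951 W. 1574.1951 W = 1574.1951 watt ≈ 1574 watt (4 s.f.).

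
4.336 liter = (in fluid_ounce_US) 146.6. Check: 1 liter = 0.001 m^3, so 4.336 liter = 4.336 * 0.001 = 0.004336 m^3. 1 fluid_ounce_US = 2.957353e-05 m^3, so 0.004336 m^3 = 0.004336 / 2.957353e-05 = 146.6176 fluid_ounce_US ≈ 146.6 fluid_ounce_US (4 s.f.).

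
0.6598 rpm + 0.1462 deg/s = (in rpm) 1 rpm = 0.10471976 rad/s, so 0.6598 rpm = 0.6598 * 0.10471976 = 0.069094094 rad/s. 1 deg/s = 0.017453293 rad/s, so 0.1462 deg/s = 0.1462 * 0.017453293 = 0.0025516714 rad/s. Sum: 0.069094094 + 0.0025516714 = 0.071645766 rad/s. 1 rpm = 0.10471976 rad/s, so 0.071645766 rad/s = 0.071645766 / 0.10471976 = 0.68416667 rpm ≈ 0.6842 rpm (4 s.f.). Final answer: 0.6842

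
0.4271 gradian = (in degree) 0.3844. Check: 1 gradian = 0.015707963 rad, so 0.4271 gradian = 0.4271 * 0.015707963 = 0.0067088711 rad. 1 degree = 0.017453293 rad, so 0.0067088711 rad = 0.0067088711 / 0.017453293 = 0.38439 degree ≈ 0.3844 degree (4 s.f.).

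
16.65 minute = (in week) 1 minute = 60 s, so 16.65 minute = 16.65 * 60 = 999 s. 1 week = 604800 s, so 999 s = 999 / 604800 = 0.0016517857 week ≈ 0.001652 week (4 s.f.). Final answer: 0.001652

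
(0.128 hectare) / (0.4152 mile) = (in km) 1 hectare = 10000 m^2, so 0.128 hectare = 0.128 * 10000 = 1280 m^2. 1 mile = 1609.344 m, so 0.4152 mile = 0.4152 * 1609.344 = 668.19963 m. Combine: 1280 m^2 / 668.19963 m = 1.9155952 m. 1 km = 1000 m, so 1.9155952 m = 1.9155952 / 1000 = 0.0019155952 km ≈ 0.001916 km (4 s.f.). Final answer: 0.001916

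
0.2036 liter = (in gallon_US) 1 liter = 0.001 m^3, so 0.2036 liter = 0.2036 * 0.001 = 0.0002036 m^3. 1 gallon_US = 0.0037854118 m^3, so 0.0002036 m^3 = 0.0002036 / 0.0037854118 = 0.05378543 gallon_US ≈ 0.05379 gallon_US (4 s.f.). Final answer: 0.05379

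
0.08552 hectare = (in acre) 0.2113. Check: 1 hectare = 10000 m^2, so 0.08552 hectare = 0.08552 * 10000 = 855.2 m^2. 1 acre = 4046.8564 m^2, so 855.2 m^2 = 855.2 / 4046.8564 = 0.21132452 acre ≈ 0.2113 acre (4 s.f.).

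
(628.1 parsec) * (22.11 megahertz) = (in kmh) 1 parsec = 3.0856776e+16 m, so 628.1 parsec = 628.1 * 3.0856776e+16 = 1.9381141e+19 m. 1 megahertz = 1000000 Hz, so 22.11 megahertz = 22.11 * 1000000 = 22110000 Hz. Combine: 1.9381141e+19 m * 22110000 Hz = 4.2851703e+26 m/s. 1 kmh = 0.27777778 m/s, so 4.2851703e+26 m/s = 4.2851703e+26 / 0.27777778 = 1.5426613e+27 kmh ≈ 1.543e+27 kmh (4 s.f.). Final answer: 1.543e+27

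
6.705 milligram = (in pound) 1 milligram = 1e-06 kg, so 6.705 milligram = 6.705 * 1e-06 = 6.705e-06 kg. 1 pound = 0.45359237 kg, so 6.705e-06 kg = 6.705e-06 / 0.45359237 = 1.4781995e-05 pound ≈ 1.478e-05 pound (4 s.f.). Final answer: 1.478e-05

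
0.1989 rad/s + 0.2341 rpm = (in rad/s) 0.1989 rad/s is already in rad/s. 1 rpm = 0.10471976 rad/s, so 0.2341 rpm = 0.2341 * 0.10471976 = 0.024514895 rad/s. Sum: 0.1989 + 0.024514895 = 0.22341489 rad/s. Result: 0.22341489 rad/s ≈ 0.2234 rad/s (4 s.f.). Final answer: 0.2234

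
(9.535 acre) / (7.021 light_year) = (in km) 5.809e-16. Check: 1 acre = 4046.8564 m^2, so 9.535 acre = 9.535 * 4046.8564 = 38586.776 m^2. 1 light_year = 9.4607305e+15 m, so 7.021 light_year = 7.021 * 9.4607305e+15 = 6.6423789e+16 m. Combine: 38586.776 m^2 / 6.6423789e+16 m = 5.8091802e-13 m. 1 km = 1000 m, so 5.8091802e-13 m = 5.8091802e-13 / 1000 = 5.8091802e-16 km ≈ 5.809e-16 km (4 s.f.).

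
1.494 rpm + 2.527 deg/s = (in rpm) 1 rpm = 0.10471976 rad/s, so 1.494 rpm = 1.494 * 0.10471976 = 0.15645131 rad/s. 1 deg/s = 0.017453293 rad/s, so 2.527 deg/s = 2.527 * 0.017453293 = 0.04410447 rad/s. Sum: 0.15645131 + 0.04410447 = 0.20055578 rad/s. 1 rpm = 0.10471976 rad/s, so 0.20055578 rad/s = 0.20055578 / 0.10471976 = 1.9151667 rpm ≈ 1.915 rpm (4 s.f.). Final answer: 1.915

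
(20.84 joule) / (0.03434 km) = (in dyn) 6.069e+04. Check: 20.84 joule = 20.84 J. 1 km = 1000 m, so 0.03434 km = 0.03434 * 1000 = 34.34 m. Combine: 20.84 J / 34.34 m = 0.60687245 N. 1 dyn = 1e-05 N, so 0.60687245 N = 0.60687245 / 1e-05 = 60687.245 dyn ≈ 6.069e+04 dyn (4 s.f.).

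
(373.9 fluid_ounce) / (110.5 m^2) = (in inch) 0.00394. Check: 1 fluid_ounce = 2.957353e-05 m^3, so 373.9 fluid_ounce = 373.9 * 2.957353e-05 = 0.011057543 m^3. 110.5 m^2 is already in m^2. Combine: 0.011057543 m^3 / 110.5 m^2 = 0.00010006826 m. 1 inch = 0.0254 m, so 0.00010006826 m = 0.00010006826 / 0.0254 = 0.0039396953 inch ≈ 0.00394 inch (4 s.f.).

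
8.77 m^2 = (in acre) 1 acre = 4046.8564 m^2, so 8.77 m^2 = 8.77 / 4046.8564 = 0.0021671142 acre ≈ 0.002167 acre (4 s.f.). Final answer: 0.002167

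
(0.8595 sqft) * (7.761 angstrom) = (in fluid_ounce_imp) 1 sqft = 0.09290304 m^2, so 0.8595 sqft = 0.8595 * 0.09290304 = 0.079850163 m^2. 1 angstrom = 1e-10 m, so 7.761 angstrom = 7.761 * 1e-10 = 7.761e-10 m. Combine: 0.079850163 m^2 * 7.761e-10 m = 6.1971711e-11 m^3. 1 fluid_ounce_imp = 2.8413063e-05 m^3, so 6.1971711e-11 m^3 = 6.1971711e-11 / 2.8413063e-05 = 2.1810993e-06 fluid_ounce_imp ≈ 2.181e-06 fluid_ounce_imp (4 s.f.). Final answer: 2.181e-06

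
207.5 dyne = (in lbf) 0.0004665. Check: 1 dyne = 1e-05 N, so 207.5 dyne = 207.5 * 1e-05 = 0.002075 N. 1 lbf = 4.4482216 N, so 0.002075 N = 0.002075 / 4.4482216 = 0.00046647856 lbf ≈ 0.0004665 lbf (4 s.f.).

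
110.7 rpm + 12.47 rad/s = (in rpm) 1 rpm = 0.10471976 rad/s, so 110.7 rpm = 110.7 * 0.10471976 = 11.592477 rad/s. 12.47 rad/s is already in rad/s. Sum: 11.592477 + 12.47 = 24.062477 rad/s. 1 rpm = 0.10471976 rad/s, so 24.062477 rad/s = 24.062477 / 0.10471976 = 229.77973 rpm ≈ 229.8 rpm (4 s.f.). Final answer: 229.8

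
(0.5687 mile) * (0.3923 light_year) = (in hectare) 1 mile = 1609.344 m, so 0.5687 mile = 0.5687 * 1609.344 = 915.23393 m. 1 light_year = 9.4607305e+15 m, so 0.3923 light_year = 0.3923 * 9.4607305e+15 = 3.7114446e+15 m. Combine: 915.23393 m * 3.7114446e+15 m = 3.39684e+18 m^2. 1 hectare = 10000 m^2, so 3.39684e+18 m^2 = 3.39684e+18 / 10000 = 3.39684e+14 hectare ≈ 3.397e+14 hectare (4 s.f.). Final answer: 3.397e+14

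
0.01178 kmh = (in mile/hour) 0.00732. Check: 1 kmh = 0.27777778 m/s, so 0.01178 kmh = 0.01178 * 0.27777778 = 0.0032722222 m/s. 1 mile/hour = 0.44704 m/s, so 0.0032722222 m/s = 0.0032722222 / 0.44704 = 0.0073197526 mile/hour ≈ 0.00732 mile/hour (4 s.f.).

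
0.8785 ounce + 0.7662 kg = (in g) 791.1. Check: 1 ounce = 0.028349523 kg, so 0.8785 ounce = 0.8785 * 0.028349523 = 0.024905056 kg. 0.7662 kg is already in kg. Sum: 0.024905056 + 0.7662 = 0.79110506 kg. 1 g = 0.001 kg, so 0.79110506 kg = 0.79110506 / 0.001 = 791.10506 g ≈ 791.1 g (4 s.f.).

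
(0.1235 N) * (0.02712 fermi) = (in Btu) 0.1235 N is already in N. 1 fermi = 1e-15 m, so 0.02712 fermi = 0.02712 * 1e-15 = 2.712e-17 m. Combine: 0.1235 N * 2.712e-17 m = 3.34932e-18 J. 1 Btu = 1055.0559 J, so 3.34932e-18 J = 3.34932e-18 / 1055.0559 = 3.1745428e-21 Btu ≈ 3.175e-21 Btu (4 s.f.). Final answer: 3.175e-21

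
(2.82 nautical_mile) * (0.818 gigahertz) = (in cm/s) 1 nautical_mile = 1852 m, so 2.82 nautical_mile = 2.82 * 1852 = 5222.64 m. 1 gigahertz = 1e+09 Hz, so 0.818 gigahertz = 0.818 * 1e+09 = 8.18e+08 Hz. Combine: 5222.64 m * 8.18e+08 Hz = 4.2721195e+12 m/s. 1 cm/s = 0.01 m/s, so 4.2721195e+12 m/s = 4.2721195e+12 / 0.01 = 4.2721195e+14 cm/s ≈ 4.272e+14 cm/s (4 s.f.). Final answer: 4.272e+14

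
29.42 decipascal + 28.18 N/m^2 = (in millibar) 1 decipascal = 0.1 Pa, so 29.42 decipascal = 29.42 * 0.1 = 2.942 Pa. 28.18 N/m^2 = 28.18 Pa. Sum: 2.942 + 28.18 = 31.122 Pa. 1 millibar = 100 Pa, so 31.122 Pa = 31.122 / 100 = 0.31122 millibar ≈ 0.3112 millibar (4 s.f.). Final answer: 0.3112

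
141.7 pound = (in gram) 6.427e+04. Check: 1 pound = 0.45359237 kg, so 141.7 pound = 141.7 * 0.45359237 = 64.274039 kg. 1 gram = 0.001 kg, so 64.274039 kg = 64.274039 / 0.001 = 64274.039 gram ≈ 6.427e+04 gram (4 s.f.).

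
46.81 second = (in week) 46.81 second = 46.81 s. 1 week = 604800 s, so 46.81 s = 46.81 / 604800 = 7.7397487e-05 week ≈ 7.74e-05 week (4 s.f.). Final answer: 7.74e-05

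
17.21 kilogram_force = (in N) 1 kilogram_force = 9.80665 N, so 17.21 kilogram_force = 17.21 * 9.80665 = 168.77245 N. Result: 168.77245 N ≈ 168.8 N (4 s.f.). Final answer: 168.8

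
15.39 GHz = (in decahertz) 1.539e+09. Check: 1 GHz = 1e+09 Hz, so 15.39 GHz = 15.39 * 1e+09 = 1.539e+10 Hz. 1 decahertz = 10 Hz, so 1.539e+10 Hz = 1.539e+10 / 10 = 1.539e+09 decahertz.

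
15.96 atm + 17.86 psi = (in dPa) 1.74e+07. Check: 1 atm = 101325 Pa, so 15.96 atm = 15.96 * 101325 = 1617147 Pa. 1 psi = 6894.7573 Pa, so 17.86 psi = 17.86 * 6894.7573 = 123140.37 Pa. Sum: 1617147 + 123140.37 = 1740287.4 Pa. 1 dPa = 0.1 Pa, so 1740287.4 Pa = 1740287.4 / 0.1 = 17402874 dPa ≈ 1.74e+07 dPa (4 s.f.).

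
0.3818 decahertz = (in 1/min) 1 decahertz = 10 Hz, so 0.3818 decahertz = 0.3818 * 10 = 3.818 Hz. 1 1/min = 0.016666667 Hz, so 3.818 Hz = 3.818 / 0.016666667 = 229.08 1/min ≈ 229.1 1/min (4 s.f.). Final answer: 229.1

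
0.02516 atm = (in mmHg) 19.12. Check: 1 atm = 101325 Pa, so 0.02516 atm = 0.02516 * 101325 = 2549.337 Pa. 1 mmHg = 133.32237 Pa, so 2549.337 Pa = 2549.337 / 133.32237 = 19.1216 mmHg ≈ 19.12 mmHg (4 s.f.).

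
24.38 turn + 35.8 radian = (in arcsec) 3.898e+07. Check: 1 turn = 6.2831853 rad, so 24.38 turn = 24.38 * 6.2831853 = 153.18406 rad. 35.8 radian = 35.8 rad. Sum: 153.18406 + 35.8 = 188.98406 rad. 1 arcsec = 4.8481368e-06 rad, so 188.98406 rad = 188.98406 / 4.8481368e-06 = 38980760 arcsec ≈ 3.898e+07 arcsec (4 s.f.).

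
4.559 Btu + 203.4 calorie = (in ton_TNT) 1 Btu = 1055.0559 J, so 4.559 Btu = 4.559 * 1055.0559 = 4809.9996 J. 1 calorie = 4.184 J, so 203.4 calorie = 203.4 * 4.184 = 851.0256 J. Sum: 4809.9996 + 851.0256 = 5661.0252 J. 1 ton_TNT = 4.184e+09 J, so 5661.0252 J = 5661.0252 / 4.184e+09 = 1.3530175e-06 ton_TNT ≈ 1.353e-06 ton_TNT (4 s.f.). Final answer: 1.353e-06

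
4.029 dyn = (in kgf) 1 dyn = 1e-05 N, so 4.029 dyn = 4.029 * 1e-05 = 4.029e-05 N. 1 kgf = 9.80665 N, so 4.029e-05 N = 4.029e-05 / 9.80665 = 4.1084366e-06 kgf ≈ 4.108e-06 kgf (4 s.f.). Final answer: 4.108e-06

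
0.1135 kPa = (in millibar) 1 kPa = 1000 Pa, so 0.1135 kPa = 0.1135 * 1000 = 113.5 Pa. 1 millibar = 100 Pa, so 113.5 Pa = 113.5 / 100 = 1.135 millibar. Final answer: 1.135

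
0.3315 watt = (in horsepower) 0.0004445. Check: 0.3315 watt = 0.3315 W. 1 horsepower = 745.69987 W, so 0.3315 W = 0.3315 / 745.69987 = 0.00044454882 horsepower ≈ 0.0004445 horsepower (4 s.f.).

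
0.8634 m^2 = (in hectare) 8.634e-05. Check: 1 hectare = 10000 m^2, so 0.8634 m^2 = 0.8634 / 10000 = 8.634e-05 hectare.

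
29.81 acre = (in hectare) 12.06. Check: 1 acre = 4046.8564 m^2, so 29.81 acre = 29.81 * 4046.8564 = 120636.79 m^2. 1 hectare = 10000 m^2, so 120636.79 m^2 = 120636.79 / 10000 = 12.063679 hectare ≈ 12.06 hectare (4 s.f.).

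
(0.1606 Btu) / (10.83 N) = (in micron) 1.565e+07. Check: 1 Btu = 1055.0559 J, so 0.1606 Btu = 0.1606 * 1055.0559 = 169.44197 J. 10.83 N is already in N. Combine: 169.44197 J / 10.83 N = 15.645611 m. 1 micron = 1e-06 m, so 15.645611 m = 15.645611 / 1e-06 = 15645611 micron ≈ 1.565e+07 micron (4 s.f.).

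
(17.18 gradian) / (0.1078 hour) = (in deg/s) 0.03984. Check: 1 gradian = 0.015707963 rad, so 17.18 gradian = 17.18 * 0.015707963 = 0.26986281 rad. 1 hour = 3600 s, so 0.1078 hour = 0.1078 * 3600 = 388.08 s. Combine: 0.26986281 rad / 388.08 s = 0.00069537933 rad/s. 1 deg/s = 0.017453293 rad/s, so 0.00069537933 rad/s = 0.00069537933 / 0.017453293 = 0.039842301 deg/s ≈ 0.03984 deg/s (4 s.f.).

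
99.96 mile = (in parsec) 1 mile = 1609.344 m, so 99.96 mile = 99.96 * 1609.344 = 160870.03 m. 1 parsec = 3.0856776e+16 m, so 160870.03 m = 160870.03 / 3.0856776e+16 = 5.2134425e-12 parsec ≈ 5.213e-12 parsec (4 s.f.). Final answer: 5.213e-12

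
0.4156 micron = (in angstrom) 1 micron = 1e-06 m, so 0.4156 micron = 0.4156 * 1e-06 = 4.156e-07 m. 1 angstrom = 1e-10 m, so 4.156e-07 m = 4.156e-07 / 1e-10 = 4156 angstrom. Final answer: 4156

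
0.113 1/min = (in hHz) 1.883e-05. Check: 1 1/min = 0.016666667 Hz, so 0.113 1/min = 0.113 * 0.016666667 = 0.0018833333 Hz. 1 hHz = 100 Hz, so 0.0018833333 Hz = 0.0018833333 / 100 = 1.8833333e-05 hHz ≈ 1.883e-05 hHz (4 s.f.).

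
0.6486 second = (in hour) 0.6486 second = 0.6486 s. 1 hour = 3600 s, so 0.6486 s = 0.6486 / 3600 = 0.00018016667 hour ≈ 0.0001802 hour (4 s.f.). Final answer: 0.0001802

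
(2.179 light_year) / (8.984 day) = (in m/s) 2.656e+10. Check: 1 light_year = 9.4607305e+15 m, so 2.179 light_year = 2.179 * 9.4607305e+15 = 2.0614932e+16 m. 1 day = 86400 s, so 8.984 day = 8.984 * 86400 = 776217.6 s. Combine: 2.0614932e+16 m / 776217.6 s = 2.6558186e+10 m/s. Result: 2.6558186e+10 m/s ≈ 2.656e+10 m/s (4 s.f.).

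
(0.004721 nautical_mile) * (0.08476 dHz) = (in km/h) 1 nautical_mile = 1852 m, so 0.004721 nautical_mile = 0.004721 * 1852 = 8.743292 m. 1 dHz = 0.1 Hz, so 0.08476 dHz = 0.08476 * 0.1 = 0.008476 Hz. Combine: 8.743292 m * 0.008476 Hz = 0.074108143 m/s. 1 km/h = 0.27777778 m/s, so 0.074108143 m/s = 0.074108143 / 0.27777778 = 0.26678931 km/h ≈ 0.2668 km/h (4 s.f.). Final answer: 0.2668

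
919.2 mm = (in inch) 1 mm = 0.001 m, so 919.2 mm = 919.2 * 0.001 = 0.9192 m. 1 inch = 0.0254 m, so 0.9192 m = 0.9192 / 0.0254 = 36.188976 inch ≈ 36.19 inch (4 s.f.). Final answer: 36.19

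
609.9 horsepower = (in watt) 4.548e+05. Check: 1 horsepower = 745.69987 W, so 609.9 horsepower = 609.9 * 745.69987 = 454802.35 W. 454802.35 W = 454802.35 watt ≈ 4.548e+05 watt (4 s.f.).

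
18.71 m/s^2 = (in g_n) 1.908. Check: 1 g_n = 9.80665 m/s^2, so 18.71 m/s^2 = 18.71 / 9.80665 = 1.907889 g_n ≈ 1.908 g_n (4 s.f.).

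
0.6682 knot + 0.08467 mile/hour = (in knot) 0.7418. Check: 1 knot = 0.51444444 m/s, so 0.6682 knot = 0.6682 * 0.51444444 = 0.34375178 m/s. 1 mile/hour = 0.44704 m/s, so 0.08467 mile/hour = 0.08467 * 0.44704 = 0.037850877 m/s. Sum: 0.34375178 + 0.037850877 = 0.38160265 m/s. 1 knot = 0.51444444 m/s, so 0.38160265 m/s = 0.38160265 / 0.51444444 = 0.74177622 knot ≈ 0.7418 knot (4 s.f.).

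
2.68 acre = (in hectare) 1.085. Check: 1 acre = 4046.8564 m^2, so 2.68 acre = 2.68 * 4046.8564 = 10845.575 m^2. 1 hectare = 10000 m^2, so 10845.575 m^2 = 10845.575 / 10000 = 1.0845575 hectare ≈ 1.085 hectare (4 s.f.).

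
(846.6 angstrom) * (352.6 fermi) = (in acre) 1 angstrom = 1e-10 m, so 846.6 angstrom = 846.6 * 1e-10 = 8.466e-08 m. 1 fermi = 1e-15 m, so 352.6 fermi = 352.6 * 1e-15 = 3.526e-13 m. Combine: 8.466e-08 m * 3.526e-13 m = 2.9851116e-20 m^2. 1 acre = 4046.8564 m^2, so 2.9851116e-20 m^2 = 2.9851116e-20 / 4046.8564 = 7.3763714e-24 acre ≈ 7.376e-24 acre (4 s.f.). Final answer: 7.376e-24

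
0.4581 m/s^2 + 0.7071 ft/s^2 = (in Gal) 0.4581 m/s^2 is already in m/s^2. 1 ft/s^2 = 0.3048 m/s^2, so 0.7071 ft/s^2 = 0.7071 * 0.3048 = 0.21552408 m/s^2. Sum: 0.4581 + 0.21552408 = 0.67362408 m/s^2. 1 Gal = 0.01 m/s^2, so 0.67362408 m/s^2 = 0.67362408 / 0.01 = 67.362408 Gal ≈ 67.36 Gal (4 s.f.). Final answer: 67.36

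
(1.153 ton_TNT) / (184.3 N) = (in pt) 7.42e+10. Check: 1 ton_TNT = 4.184e+09 J, so 1.153 ton_TNT = 1.153 * 4.184e+09 = 4.824152e+09 J. 184.3 N is already in N. Combine: 4.824152e+09 J / 184.3 N = 26175540 m. 1 pt = 0.00035277778 m, so 26175540 m = 26175540 / 0.00035277778 = 7.4198381e+10 pt ≈ 7.42e+10 pt (4 s.f.).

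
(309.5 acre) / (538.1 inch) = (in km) 1 acre = 4046.8564 m^2, so 309.5 acre = 309.5 * 4046.8564 = 1252502.1 m^2. 1 inch = 0.0254 m, so 538.1 inch = 538.1 * 0.0254 = 13.66774 m. Combine: 1252502.1 m^2 / 13.66774 m = 91639.295 m. 1 km = 1000 m, so 91639.295 m = 91639.295 / 1000 = 91.639295 km ≈ 91.64 km (4 s.f.). Final answer: 91.64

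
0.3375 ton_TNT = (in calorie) 1 ton_TNT = 4.184e+09 J, so 0.3375 ton_TNT = 0.3375 * 4.184e+09 = 1.4121e+09 J. 1 calorie = 4.184 J, so 1.4121e+09 J = 1.4121e+09 / 4.184 = 3.375e+08 calorie. Final answer: 3.375e+08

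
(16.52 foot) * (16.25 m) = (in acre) 1 foot = 0.3048 m, so 16.52 foot = 16.52 * 0.3048 = 5.035296 m. 16.25 m is already in m. Combine: 5.035296 m * 16.25 m = 81.82356 m^2. 1 acre = 4046.8564 m^2, so 81.82356 m^2 = 81.82356 / 4046.8564 = 0.020219042 acre ≈ 0.02022 acre (4 s.f.). Final answer: 0.02022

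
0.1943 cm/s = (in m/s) 1 cm/s = 0.01 m/s, so 0.1943 cm/s = 0.1943 * 0.01 = 0.001943 m/s. Result: 0.001943 m/s. Final answer: 0.001943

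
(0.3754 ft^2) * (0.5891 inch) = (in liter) 1 ft^2 = 0.09290304 m^2, so 0.3754 ft^2 = 0.3754 * 0.09290304 = 0.034875801 m^2. 1 inch = 0.0254 m, so 0.5891 inch = 0.5891 * 0.0254 = 0.01496314 m. Combine: 0.034875801 m^2 * 0.01496314 m = 0.0005218515 m^3. 1 liter = 0.001 m^3, so 0.0005218515 m^3 = 0.0005218515 / 0.001 = 0.5218515 liter ≈ 0.5219 liter (4 s.f.). Final answer: 0.5219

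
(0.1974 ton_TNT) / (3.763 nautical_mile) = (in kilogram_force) 1.208e+04. Check: 1 ton_TNT = 4.184e+09 J, so 0.1974 ton_TNT = 0.1974 * 4.184e+09 = 8.259216e+08 J. 1 nautical_mile = 1852 m, so 3.763 nautical_mile = 3.763 * 1852 = 6969.076 m. Combine: 8.259216e+08 J / 6969.076 m = 118512.35 N. 1 kilogram_force = 9.80665 N, so 118512.35 N = 118512.35 / 9.80665 = 12084.897 kilogram_force ≈ 1.208e+04 kilogram_force (4 s.f.).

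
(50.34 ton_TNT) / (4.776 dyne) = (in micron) 4.41e+21. Check: 1 ton_TNT = 4.184e+09 J, so 50.34 ton_TNT = 50.34 * 4.184e+09 = 2.1062256e+11 J. 1 dyne = 1e-05 N, so 4.776 dyne = 4.776 * 1e-05 = 4.776e-05 N. Combine: 2.1062256e+11 J / 4.776e-05 N = 4.4100201e+15 m. 1 micron = 1e-06 m, so 4.4100201e+15 m = 4.4100201e+15 / 1e-06 = 4.4100201e+21 micron ≈ 4.41e+21 micron (4 s.f.).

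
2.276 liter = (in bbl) 1 liter = 0.001 m^3, so 2.276 liter = 2.276 * 0.001 = 0.002276 m^3. 1 bbl = 0.15898729 m^3, so 0.002276 m^3 = 0.002276 / 0.15898729 = 0.014315609 bbl ≈ 0.01432 bbl (4 s.f.). Final answer: 0.01432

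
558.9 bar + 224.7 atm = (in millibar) 1 bar = 100000 Pa, so 558.9 bar = 558.9 * 100000 = 55890000 Pa. 1 atm = 101325 Pa, so 224.7 atm = 224.7 * 101325 = 22767728 Pa. Sum: 55890000 + 22767728 = 78657728 Pa. 1 millibar = 100 Pa, so 78657728 Pa = 78657728 / 100 = 786577.28 millibar ≈ 7.866e+05 millibar (4 s.f.). Final answer: 7.866e+05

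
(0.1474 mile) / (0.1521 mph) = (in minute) 1 mile = 1609.344 m, so 0.1474 mile = 0.1474 * 1609.344 = 237.21731 m. 1 mph = 0.44704 m/s, so 0.1521 mph = 0.1521 * 0.44704 = 0.067994784 m/s. Combine: 237.21731 m / 0.067994784 m/s = 3488.7574 s. 1 minute = 60 s, so 3488.7574 s = 3488.7574 / 60 = 58.145957 minute ≈ 58.15 minute (4 s.f.). Final answer: 58.15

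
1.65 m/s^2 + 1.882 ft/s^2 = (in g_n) 0.2267. Check: 1.65 m/s^2 is already in m/s^2. 1 ft/s^2 = 0.3048 m/s^2, so 1.882 ft/s^2 = 1.882 * 0.3048 = 0.5736336 m/s^2. Sum: 1.65 + 0.5736336 = 2.2236336 m/s^2. 1 g_n = 9.80665 m/s^2, so 2.2236336 m/s^2 = 2.2236336 / 9.80665 = 0.22674752 g_n ≈ 0.2267 g_n (4 s.f.).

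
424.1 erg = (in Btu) 4.02e-08. Check: 1 erg = 1e-07 J, so 424.1 erg = 424.1 * 1e-07 = 4.241e-05 J. 1 Btu = 1055.0559 J, so 4.241e-05 J = 4.241e-05 / 1055.0559 = 4.0196924e-08 Btu ≈ 4.02e-08 Btu (4 s.f.).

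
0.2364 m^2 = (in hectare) 1 hectare = 10000 m^2, so 0.2364 m^2 = 0.2364 / 10000 = 2.364e-05 hectare. Final answer: 2.364e-05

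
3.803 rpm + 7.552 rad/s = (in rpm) 1 rpm = 0.10471976 rad/s, so 3.803 rpm = 3.803 * 0.10471976 = 0.39824923 rad/s. 7.552 rad/s is already in rad/s. Sum: 0.39824923 + 7.552 = 7.9502492 rad/s. 1 rpm = 0.10471976 rad/s, so 7.9502492 rad/s = 7.9502492 / 0.10471976 = 75.919288 rpm ≈ 75.92 rpm (4 s.f.). Final answer: 75.92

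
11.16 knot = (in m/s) 5.741. Check: 1 knot = 0.51444444 m/s, so 11.16 knot = 11.16 * 0.51444444 = 5.7412 m/s. Result: 5.7412 m/s ≈ 5.741 m/s (4 s.f.).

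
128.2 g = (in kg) 1 g = 0.001 kg, so 128.2 g = 128.2 * 0.001 = 0.1282 kg. Result: 0.1282 kg. Final answer: 0.1282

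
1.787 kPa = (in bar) 1 kPa = 1000 Pa, so 1.787 kPa = 1.787 * 1000 = 1787 Pa. 1 bar = 100000 Pa, so 1787 Pa = 1787 / 100000 = 0.01787 bar. Final answer: 0.01787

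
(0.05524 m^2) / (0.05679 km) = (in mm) 0.05524 m^2 is already in m^2. 1 km = 1000 m, so 0.05679 km = 0.05679 * 1000 = 56.79 m. Combine: 0.05524 m^2 / 56.79 m = 0.00097270646 m. 1 mm = 0.001 m, so 0.00097270646 m = 0.00097270646 / 0.001 = 0.97270646 mm ≈ 0.9727 mm (4 s.f.). Final answer: 0.9727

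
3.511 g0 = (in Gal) 3443. Check: 1 g0 = 9.80665 m/s^2, so 3.511 g0 = 3.511 * 9.80665 = 34.431148 m/s^2. 1 Gal = 0.01 m/s^2, so 34.431148 m/s^2 = 34.431148 / 0.01 = 3443.1148 Gal ≈ 3443 Gal (4 s.f.).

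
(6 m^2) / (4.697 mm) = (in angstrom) 1.277e+13. Check: 6 m^2 is already in m^2. 1 mm = 0.001 m, so 4.697 mm = 4.697 * 0.001 = 0.004697 m. Combine: 6 m^2 / 0.004697 m = 1277.4111 m. 1 angstrom = 1e-10 m, so 1277.4111 m = 1277.4111 / 1e-10 = 1.2774111e+13 angstrom ≈ 1.277e+13 angstrom (4 s.f.).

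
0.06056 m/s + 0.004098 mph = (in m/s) 0.06239. Check: 0.06056 m/s is already in m/s. 1 mph = 0.44704 m/s, so 0.004098 mph = 0.004098 * 0.44704 = 0.0018319699 m/s. Sum: 0.06056 + 0.0018319699 = 0.06239197 m/s. Result: 0.06239197 m/s ≈ 0.06239 m/s (4 s.f.).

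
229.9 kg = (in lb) 506.8. Check: 1 lb = 0.45359237 kg, so 229.9 kg = 229.9 / 0.45359237 = 506.84274 lb ≈ 506.8 lb (4 s.f.).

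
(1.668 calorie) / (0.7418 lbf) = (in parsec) 1 calorie = 4.184 J, so 1.668 calorie = 1.668 * 4.184 = 6.978912 J. 1 lbf = 4.4482216 N, so 0.7418 lbf = 0.7418 * 4.4482216 = 3.2996908 N. Combine: 6.978912 J / 3.2996908 N = 2.11502 m. 1 parsec = 3.0856776e+16 m, so 2.11502 m = 2.11502 / 3.0856776e+16 = 6.854313e-17 parsec ≈ 6.854e-17 parsec (4 s.f.). Final answer: 6.854e-17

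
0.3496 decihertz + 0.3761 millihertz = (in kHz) 1 decihertz = 0.1 Hz, so 0.3496 decihertz = 0.3496 * 0.1 = 0.03496 Hz. 1 millihertz = 0.001 Hz, so 0.3761 millihertz = 0.3761 * 0.001 = 0.0003761 Hz. Sum: 0.03496 + 0.0003761 = 0.0353361 Hz. 1 kHz = 1000 Hz, so 0.0353361 Hz = 0.0353361 / 1000 = 3.53361e-05 kHz ≈ 3.534e-05 kHz (4 s.f.). Final answer: 3.534e-05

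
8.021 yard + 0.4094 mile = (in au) 1 yard = 0.9144 m, so 8.021 yard = 8.021 * 0.9144 = 7.3344024 m. 1 mile = 1609.344 m, so 0.4094 mile = 0.4094 * 1609.344 = 658.86543 m. Sum: 7.3344024 + 658.86543 = 666.19984 m. 1 au = 1.4959787e+11 m, so 666.19984 m = 666.19984 / 1.4959787e+11 = 4.4532708e-09 au ≈ 4.453e-09 au (4 s.f.). Final answer: 4.453e-09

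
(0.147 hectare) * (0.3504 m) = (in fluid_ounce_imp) 1.813e+07. Check: 1 hectare = 10000 m^2, so 0.147 hectare = 0.147 * 10000 = 1470 m^2. 0.3504 m is already in m. Combine: 1470 m^2 * 0.3504 m = 515.088 m^3. 1 fluid_ounce_imp = 2.8413063e-05 m^3, so 515.088 m^3 = 515.088 / 2.8413063e-05 = 18128563 fluid_ounce_imp ≈ 1.813e+07 fluid_ounce_imp (4 s.f.).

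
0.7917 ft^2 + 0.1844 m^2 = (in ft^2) 1 ft^2 = 0.09290304 m^2, so 0.7917 ft^2 = 0.7917 * 0.09290304 = 0.073551337 m^2. 0.1844 m^2 is already in m^2. Sum: 0.073551337 + 0.1844 = 0.25795134 m^2. 1 ft^2 = 0.09290304 m^2, so 0.25795134 m^2 = 0.25795134 / 0.09290304 = 2.7765651 ft^2 ≈ 2.777 ft^2 (4 s.f.). Final answer: 2.777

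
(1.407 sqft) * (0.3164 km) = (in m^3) 1 sqft = 0.09290304 m^2, so 1.407 sqft = 1.407 * 0.09290304 = 0.13071458 m^2. 1 km = 1000 m, so 0.3164 km = 0.3164 * 1000 = 316.4 m. Combine: 0.13071458 m^2 * 316.4 m = 41.358092 m^3. Result: 41.358092 m^3 ≈ 41.36 m^3 (4 s.f.). Final answer: 41.36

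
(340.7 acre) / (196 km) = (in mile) 0.004371. Check: 1 acre = 4046.8564 m^2, so 340.7 acre = 340.7 * 4046.8564 = 1378764 m^2. 1 km = 1000 m, so 196 km = 196 * 1000 = 196000 m. Combine: 1378764 m^2 / 196000 m = 7.0345101 m. 1 mile = 1609.344 m, so 7.0345101 m = 7.0345101 / 1609.344 = 0.0043710419 mile ≈ 0.004371 mile (4 s.f.).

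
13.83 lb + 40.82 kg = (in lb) 1 lb = 0.45359237 kg, so 13.83 lb = 13.83 * 0.45359237 = 6.2731825 kg. 40.82 kg is already in kg. Sum: 6.2731825 + 40.82 = 47.093182 kg. 1 lb = 0.45359237 kg, so 47.093182 kg = 47.093182 / 0.45359237 = 103.8227 lb ≈ 103.8 lb (4 s.f.). Final answer: 103.8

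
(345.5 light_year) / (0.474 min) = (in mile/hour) 2.571e+17. Check: 1 light_year = 9.4607305e+15 m, so 345.5 light_year = 345.5 * 9.4607305e+15 = 3.2686824e+18 m. 1 min = 60 s, so 0.474 min = 0.474 * 60 = 28.44 s. Combine: 3.2686824e+18 m / 28.44 s = 1.1493257e+17 m/s. 1 mile/hour = 0.44704 m/s, so 1.1493257e+17 m/s = 1.1493257e+17 / 0.44704 = 2.5709684e+17 mile/hour ≈ 2.571e+17 mile/hour (4 s.f.).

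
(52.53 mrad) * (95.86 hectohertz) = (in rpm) 4809. Check: 1 mrad = 0.001 rad, so 52.53 mrad = 52.53 * 0.001 = 0.05253 rad. 1 hectohertz = 100 Hz, so 95.86 hectohertz = 95.86 * 100 = 9586 Hz. Combine: 0.05253 rad * 9586 Hz = 503.55258 rad/s. 1 rpm = 0.10471976 rad/s, so 503.55258 rad/s = 503.55258 / 0.10471976 = 4808.5729 rpm ≈ 4809 rpm (4 s.f.).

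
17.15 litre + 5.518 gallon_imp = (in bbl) 0.2657. Check: 1 litre = 0.001 m^3, so 17.15 litre = 17.15 * 0.001 = 0.01715 m^3. 1 gallon_imp = 0.00454609 m^3, so 5.518 gallon_imp = 5.518 * 0.00454609 = 0.025085325 m^3. Sum: 0.01715 + 0.025085325 = 0.042235325 m^3. 1 bbl = 0.15898729 m^3, so 0.042235325 m^3 = 0.042235325 / 0.15898729 = 0.2656522 bbl ≈ 0.2657 bbl (4 s.f.).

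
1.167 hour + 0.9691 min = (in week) 1 hour = 3600 s, so 1.167 hour = 1.167 * 3600 = 4201.2 s. 1 min = 60 s, so 0.9691 min = 0.9691 * 60 = 58.146 s. Sum: 4201.2 + 58.146 = 4259.346 s. 1 week = 604800 s, so 4259.346 s = 4259.346 / 604800 = 0.0070425694 week ≈ 0.007043 week (4 s.f.). Final answer: 0.007043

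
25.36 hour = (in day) 1 hour = 3600 s, so 25.36 hour = 25.36 * 3600 = 91296 s. 1 day = 86400 s, so 91296 s = 91296 / 86400 = 1.0566667 day ≈ 1.057 day (4 s.f.). Final answer: 1.057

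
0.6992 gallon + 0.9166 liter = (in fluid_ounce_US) 1 gallon = 0.0037854118 m^3, so 0.6992 gallon = 0.6992 * 0.0037854118 = 0.0026467599 m^3. 1 liter = 0.001 m^3, so 0.9166 liter = 0.9166 * 0.001 = 0.0009166 m^3. Sum: 0.0026467599 + 0.0009166 = 0.0035633599 m^3. 1 fluid_ounce_US = 2.957353e-05 m^3, so 0.0035633599 m^3 = 0.0035633599 / 2.957353e-05 = 120.49153 fluid_ounce_US ≈ 120.5 fluid_ounce_US (4 s.f.). Final answer: 120.5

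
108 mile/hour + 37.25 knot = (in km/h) 1 mile/hour = 0.44704 m/s, so 108 mile/hour = 108 * 0.44704 = 48.28032 m/s. 1 knot = 0.51444444 m/s, so 37.25 knot = 37.25 * 0.51444444 = 19.163056 m/s. Sum: 48.28032 + 19.163056 = 67.443376 m/s. 1 km/h = 0.27777778 m/s, so 67.443376 m/s = 67.443376 / 0.27777778 = 242.79615 km/h ≈ 242.8 km/h (4 s.f.). Final answer: 242.8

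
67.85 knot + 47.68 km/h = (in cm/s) 4815. Check: 1 knot = 0.51444444 m/s, so 67.85 knot = 67.85 * 0.51444444 = 34.905056 m/s. 1 km/h = 0.27777778 m/s, so 47.68 km/h = 47.68 * 0.27777778 = 13.244444 m/s. Sum: 34.905056 + 13.244444 = 48.1495 m/s. 1 cm/s = 0.01 m/s, so 48.1495 m/s = 48.1495 / 0.01 = 4814.95 cm/s ≈ 4815 cm/s (4 s.f.).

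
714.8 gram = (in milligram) 1 gram = 0.001 kg, so 714.8 gram = 714.8 * 0.001 = 0.7148 kg. 1 milligram = 1e-06 kg, so 0.7148 kg = 0.7148 / 1e-06 = 714800 milligram ≈ 7.148e+05 milligram (4 s.f.). Final answer: 7.148e+05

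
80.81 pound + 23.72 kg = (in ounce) 2130. Check: 1 pound = 0.45359237 kg, so 80.81 pound = 80.81 * 0.45359237 = 36.654799 kg. 23.72 kg is already in kg. Sum: 36.654799 + 23.72 = 60.374799 kg. 1 ounce = 0.028349523 kg, so 60.374799 kg = 60.374799 / 0.028349523 = 2129.6584 ounce ≈ 2130 ounce (4 s.f.).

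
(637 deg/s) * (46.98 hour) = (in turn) 2.993e+05. Check: 1 deg/s = 0.017453293 rad/s, so 637 deg/s = 637 * 0.017453293 = 11.117747 rad/s. 1 hour = 3600 s, so 46.98 hour = 46.98 * 3600 = 169128 s. Combine: 11.117747 rad/s * 169128 s = 1880322.4 rad. 1 turn = 6.2831853 rad, so 1880322.4 rad = 1880322.4 / 6.2831853 = 299262.6 turn ≈ 2.993e+05 turn (4 s.f.).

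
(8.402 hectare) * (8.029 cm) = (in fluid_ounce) 2.281e+08. Check: 1 hectare = 10000 m^2, so 8.402 hectare = 8.402 * 10000 = 84020 m^2. 1 cm = 0.01 m, so 8.029 cm = 8.029 * 0.01 = 0.08029 m. Combine: 84020 m^2 * 0.08029 m = 6745.9658 m^3. 1 fluid_ounce = 2.957353e-05 m^3, so 6745.9658 m^3 = 6745.9658 / 2.957353e-05 = 2.2810824e+08 fluid_ounce ≈ 2.281e+08 fluid_ounce (4 s.f.).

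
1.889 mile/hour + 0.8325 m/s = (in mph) 1 mile/hour = 0.44704 m/s, so 1.889 mile/hour = 1.889 * 0.44704 = 0.84445856 m/s. 0.8325 m/s is already in m/s. Sum: 0.84445856 + 0.8325 = 1.6769586 m/s. 1 mph = 0.44704 m/s, so 1.6769586 m/s = 1.6769586 / 0.44704 = 3.7512495 mph ≈ 3.751 mph (4 s.f.). Final answer: 3.751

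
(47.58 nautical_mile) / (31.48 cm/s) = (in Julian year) 0.00887. Check: 1 nautical_mile = 1852 m, so 47.58 nautical_mile = 47.58 * 1852 = 88118.16 m. 1 cm/s = 0.01 m/s, so 31.48 cm/s = 31.48 * 0.01 = 0.3148 m/s. Combine: 88118.16 m / 0.3148 m/s = 279917.92 s. 1 Julian year = 31557600 s, so 279917.92 s = 279917.92 / 31557600 = 0.0088700635 Julian year ≈ 0.00887 Julian year (4 s.f.).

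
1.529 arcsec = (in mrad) 1 arcsec = 4.8481368e-06 rad, so 1.529 arcsec = 1.529 * 4.8481368e-06 = 7.4128012e-06 rad. 1 mrad = 0.001 rad, so 7.4128012e-06 rad = 7.4128012e-06 / 0.001 = 0.0074128012 mrad ≈ 0.007413 mrad (4 s.f.). Final answer: 0.007413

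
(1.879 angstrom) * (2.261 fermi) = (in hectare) 4.248e-29. Check: 1 angstrom = 1e-10 m, so 1.879 angstrom = 1.879 * 1e-10 = 1.879e-10 m. 1 fermi = 1e-15 m, so 2.261 fermi = 2.261 * 1e-15 = 2.261e-15 m. Combine: 1.879e-10 m * 2.261e-15 m = 4.248419e-25 m^2. 1 hectare = 10000 m^2, so 4.248419e-25 m^2 = 4.248419e-25 / 10000 = 4.248419e-29 hectare ≈ 4.248e-29 hectare (4 s.f.).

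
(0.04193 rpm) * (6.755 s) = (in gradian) 1.888. Check: 1 rpm = 0.10471976 rad/s, so 0.04193 rpm = 0.04193 * 0.10471976 = 0.0043908993 rad/s. 6.755 s is already in s. Combine: 0.0043908993 rad/s * 6.755 s = 0.029660525 rad. 1 gradian = 0.015707963 rad, so 0.029660525 rad = 0.029660525 / 0.015707963 = 1.8882477 gradian ≈ 1.888 gradian (4 s.f.).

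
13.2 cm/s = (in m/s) 1 cm/s = 0.01 m/s, so 13.2 cm/s = 13.2 * 0.01 = 0.132 m/s. Result: 0.132 m/s. Final answer: 0.132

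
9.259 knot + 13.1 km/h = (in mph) 1 knot = 0.51444444 m/s, so 9.259 knot = 9.259 * 0.51444444 = 4.7632411 m/s. 1 km/h = 0.27777778 m/s, so 13.1 km/h = 13.1 * 0.27777778 = 3.6388889 m/s. Sum: 4.7632411 + 3.6388889 = 8.40213 m/s. 1 mph = 0.44704 m/s, so 8.40213 m/s = 8.40213 / 0.44704 = 18.79503 mph ≈ 18.8 mph (4 s.f.). Final answer: 18.8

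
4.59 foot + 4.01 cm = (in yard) 1 foot = 0.3048 m, so 4.59 foot = 4.59 * 0.3048 = 1.399032 m. 1 cm = 0.01 m, so 4.01 cm = 4.01 * 0.01 = 0.0401 m. Sum: 1.399032 + 0.0401 = 1.439132 m. 1 yard = 0.9144 m, so 1.439132 m = 1.439132 / 0.9144 = 1.5738539 yard ≈ 1.574 yard (4 s.f.). Final answer: 1.574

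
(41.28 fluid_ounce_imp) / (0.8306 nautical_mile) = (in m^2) 1 fluid_ounce_imp = 2.8413063e-05 m^3, so 41.28 fluid_ounce_imp = 41.28 * 2.8413063e-05 = 0.0011728912 m^3. 1 nautical_mile = 1852 m, so 0.8306 nautical_mile = 0.8306 * 1852 = 1538.2712 m. Combine: 0.0011728912 m^3 / 1538.2712 m = 7.6247363e-07 m^2. Result: 7.6247363e-07 m^2 ≈ 7.625e-07 m^2 (4 s.f.). Final answer: 7.625e-07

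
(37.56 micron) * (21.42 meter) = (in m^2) 0.0008045. Check: 1 micron = 1e-06 m, so 37.56 micron = 37.56 * 1e-06 = 3.756e-05 m. 21.42 meter = 21.42 m. Combine: 3.756e-05 m * 21.42 m = 0.0008045352 m^2. Result: 0.0008045352 m^2 ≈ 0.0008045 m^2 (4 s.f.).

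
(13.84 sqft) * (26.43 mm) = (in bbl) 1 sqft = 0.09290304 m^2, so 13.84 sqft = 13.84 * 0.09290304 = 1.2857781 m^2. 1 mm = 0.001 m, so 26.43 mm = 26.43 * 0.001 = 0.02643 m. Combine: 1.2857781 m^2 * 0.02643 m = 0.033983114 m^3. 1 bbl = 0.15898729 m^3, so 0.033983114 m^3 = 0.033983114 / 0.15898729 = 0.21374736 bbl ≈ 0.2137 bbl (4 s.f.). Final answer: 0.2137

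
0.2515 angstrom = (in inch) 1 angstrom = 1e-10 m, so 0.2515 angstrom = 0.2515 * 1e-10 = 2.515e-11 m. 1 inch = 0.0254 m, so 2.515e-11 m = 2.515e-11 / 0.0254 = 9.9015748e-10 inch ≈ 9.902e-10 inch (4 s.f.). Final answer: 9.902e-10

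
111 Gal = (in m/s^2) 1.11. Check: 1 Gal = 0.01 m/s^2, so 111 Gal = 111 * 0.01 = 1.11 m/s^2. Result: 1.11 m/s^2.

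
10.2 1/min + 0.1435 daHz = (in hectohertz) 0.01605. Check: 1 1/min = 0.016666667 Hz, so 10.2 1/min = 10.2 * 0.016666667 = 0.17 Hz. 1 daHz = 10 Hz, so 0.1435 daHz = 0.1435 * 10 = 1.435 Hz. Sum: 0.17 + 1.435 = 1.605 Hz. 1 hectohertz = 100 Hz, so 1.605 Hz = 1.605 / 100 = 0.01605 hectohertz.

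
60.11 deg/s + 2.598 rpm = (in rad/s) 1 deg/s = 0.017453293 rad/s, so 60.11 deg/s = 60.11 * 0.017453293 = 1.0491174 rad/s. 1 rpm = 0.10471976 rad/s, so 2.598 rpm = 2.598 * 0.10471976 = 0.27206192 rad/s. Sum: 1.0491174 + 0.27206192 = 1.3211793 rad/s. Result: 1.3211793 rad/s ≈ 1.321 rad/s (4 s.f.). Final answer: 1.321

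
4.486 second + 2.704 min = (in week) 4.486 second = 4.486 s. 1 min = 60 s, so 2.704 min = 2.704 * 60 = 162.24 s. Sum: 4.486 + 162.24 = 166.726 s. 1 week = 604800 s, so 166.726 s = 166.726 / 604800 = 0.0002756713 week ≈ 0.0002757 week (4 s.f.). Final answer: 0.0002757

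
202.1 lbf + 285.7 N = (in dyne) 1 lbf = 4.4482216 N, so 202.1 lbf = 202.1 * 4.4482216 = 898.98559 N. 285.7 N is already in N. Sum: 898.98559 + 285.7 = 1184.6856 N. 1 dyne = 1e-05 N, so 1184.6856 N = 1184.6856 / 1e-05 = 1.1846856e+08 dyne ≈ 1.185e+08 dyne (4 s.f.). Final answer: 1.185e+08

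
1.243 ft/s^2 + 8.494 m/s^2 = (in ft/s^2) 29.11. Check: 1 ft/s^2 = 0.3048 m/s^2, so 1.243 ft/s^2 = 1.243 * 0.3048 = 0.3788664 m/s^2. 8.494 m/s^2 is already in m/s^2. Sum: 0.3788664 + 8.494 = 8.8728664 m/s^2. 1 ft/s^2 = 0.3048 m/s^2, so 8.8728664 m/s^2 = 8.8728664 / 0.3048 = 29.110454 ft/s^2 ≈ 29.11 ft/s^2 (4 s.f.).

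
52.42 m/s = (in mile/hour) 1 mile/hour = 0.44704 m/s, so 52.42 m/s = 52.42 / 0.44704 = 117.2602 mile/hour ≈ 117.3 mile/hour (4 s.f.). Final answer: 117.3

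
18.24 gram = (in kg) 0.01824. Check: 1 gram = 0.001 kg, so 18.24 gram = 18.24 * 0.001 = 0.01824 kg. Result: 0.01824 kg.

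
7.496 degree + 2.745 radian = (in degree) 164.8. Check: 1 degree = 0.017453293 rad, so 7.496 degree = 7.496 * 0.017453293 = 0.13082988 rad. 2.745 radian = 2.745 rad. Sum: 0.13082988 + 2.745 = 2.8758299 rad. 1 degree = 0.017453293 rad, so 2.8758299 rad = 2.8758299 / 0.017453293 = 164.77291 degree ≈ 164.8 degree (4 s.f.).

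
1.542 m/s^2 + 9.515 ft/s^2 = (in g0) 0.453. Check: 1.542 m/s^2 is already in m/s^2. 1 ft/s^2 = 0.3048 m/s^2, so 9.515 ft/s^2 = 9.515 * 0.3048 = 2.900172 m/s^2. Sum: 1.542 + 2.900172 = 4.442172 m/s^2. 1 g0 = 9.80665 m/s^2, so 4.442172 m/s^2 = 4.442172 / 9.80665 = 0.45297548 g0 ≈ 0.453 g0 (4 s.f.).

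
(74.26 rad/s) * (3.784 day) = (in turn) 74.26 rad/s is already in rad/s. 1 day = 86400 s, so 3.784 day = 3.784 * 86400 = 326937.6 s. Combine: 74.26 rad/s * 326937.6 s = 24278386 rad. 1 turn = 6.2831853 rad, so 24278386 rad = 24278386 / 6.2831853 = 3864025.2 turn ≈ 3.864e+06 turn (4 s.f.). Final answer: 3.864e+06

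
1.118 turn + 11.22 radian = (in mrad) 1.824e+04. Check: 1 turn = 6.2831853 rad, so 1.118 turn = 1.118 * 6.2831853 = 7.0246012 rad. 11.22 radian = 11.22 rad. Sum: 7.0246012 + 11.22 = 18.244601 rad. 1 mrad = 0.001 rad, so 18.244601 rad = 18.244601 / 0.001 = 18244.601 mrad ≈ 1.824e+04 mrad (4 s.f.).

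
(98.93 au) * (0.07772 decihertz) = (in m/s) 1.15e+11. Check: 1 au = 1.4959787e+11 m, so 98.93 au = 98.93 * 1.4959787e+11 = 1.4799717e+13 m. 1 decihertz = 0.1 Hz, so 0.07772 decihertz = 0.07772 * 0.1 = 0.007772 Hz. Combine: 1.4799717e+13 m * 0.007772 Hz = 1.150234e+11 m/s. Result: 1.150234e+11 m/s ≈ 1.15e+11 m/s (4 s.f.).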